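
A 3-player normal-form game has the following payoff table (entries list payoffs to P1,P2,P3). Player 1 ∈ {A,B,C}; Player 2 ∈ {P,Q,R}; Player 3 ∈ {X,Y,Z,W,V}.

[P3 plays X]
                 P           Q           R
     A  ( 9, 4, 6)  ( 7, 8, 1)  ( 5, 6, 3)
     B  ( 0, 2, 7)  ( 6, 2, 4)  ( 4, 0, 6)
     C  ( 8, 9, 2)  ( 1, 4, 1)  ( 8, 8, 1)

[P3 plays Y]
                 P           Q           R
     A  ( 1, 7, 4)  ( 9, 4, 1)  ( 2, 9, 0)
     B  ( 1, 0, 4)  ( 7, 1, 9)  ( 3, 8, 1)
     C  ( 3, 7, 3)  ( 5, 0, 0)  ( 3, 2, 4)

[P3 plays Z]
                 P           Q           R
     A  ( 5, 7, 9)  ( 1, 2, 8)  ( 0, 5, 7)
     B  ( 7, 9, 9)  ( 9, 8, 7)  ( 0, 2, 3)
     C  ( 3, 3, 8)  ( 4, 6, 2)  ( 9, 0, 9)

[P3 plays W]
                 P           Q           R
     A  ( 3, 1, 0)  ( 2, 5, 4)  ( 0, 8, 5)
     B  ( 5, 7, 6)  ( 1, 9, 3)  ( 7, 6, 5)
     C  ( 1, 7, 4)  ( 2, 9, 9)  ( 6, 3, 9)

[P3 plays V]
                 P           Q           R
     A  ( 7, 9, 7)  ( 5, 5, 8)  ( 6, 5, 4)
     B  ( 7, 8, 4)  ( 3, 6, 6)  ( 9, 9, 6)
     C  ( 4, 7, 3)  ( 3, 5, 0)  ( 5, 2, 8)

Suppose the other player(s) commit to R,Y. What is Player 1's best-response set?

argmax u_1 = {B,C}

u_1(A vs R,Y) = 2
u_1(B vs R,Y) = 3
u_1(C vs R,Y) = 3
max payoff 3 at {B,C}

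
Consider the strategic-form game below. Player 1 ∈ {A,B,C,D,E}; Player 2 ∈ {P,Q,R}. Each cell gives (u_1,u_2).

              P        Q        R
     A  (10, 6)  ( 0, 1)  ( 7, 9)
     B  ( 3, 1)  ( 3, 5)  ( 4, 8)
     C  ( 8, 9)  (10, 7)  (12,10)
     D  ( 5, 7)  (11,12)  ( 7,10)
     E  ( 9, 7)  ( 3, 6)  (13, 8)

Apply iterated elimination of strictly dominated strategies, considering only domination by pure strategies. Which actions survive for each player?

IESDS → P1:{C,D,E} P2:{Q,R}

P1 drop B (C beats it: P:8>3 Q:10>3 R:12>4)
P2 drop P (R beats it: A:9>6 C:10>9 D:10>7 E:8>7)
P1 drop A (C beats it: Q:10>0 R:12>7)
P1→{C,D,E} P2→{Q,R}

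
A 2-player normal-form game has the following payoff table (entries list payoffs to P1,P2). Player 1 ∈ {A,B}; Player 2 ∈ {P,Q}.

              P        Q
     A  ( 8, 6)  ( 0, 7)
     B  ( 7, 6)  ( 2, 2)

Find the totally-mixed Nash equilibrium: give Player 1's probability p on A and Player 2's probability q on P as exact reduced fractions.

p=4/5, q=2/3

P1 indiff ⇒ q·8+(1-q)·0 = q·7+(1-q)·2 ⇒ q(1) = (1-q)(2) ⇒ q = 2/3
P2 indiff ⇒ p·6+(1-p)·6 = p·7+(1-p)·2 ⇒ p(-1) = (1-p)(-4) ⇒ p = 4/5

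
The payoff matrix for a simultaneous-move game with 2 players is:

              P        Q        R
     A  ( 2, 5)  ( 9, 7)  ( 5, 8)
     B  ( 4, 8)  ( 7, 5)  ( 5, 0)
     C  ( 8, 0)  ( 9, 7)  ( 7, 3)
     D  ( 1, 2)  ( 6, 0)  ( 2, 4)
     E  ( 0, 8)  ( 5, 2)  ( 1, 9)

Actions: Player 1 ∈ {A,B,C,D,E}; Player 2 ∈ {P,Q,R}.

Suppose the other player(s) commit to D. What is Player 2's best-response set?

P2 best: {R}

u_2(P vs D) = 2
u_2(Q vs D) = 0
u_2(R vs D) = 4
max payoff 4 at {R}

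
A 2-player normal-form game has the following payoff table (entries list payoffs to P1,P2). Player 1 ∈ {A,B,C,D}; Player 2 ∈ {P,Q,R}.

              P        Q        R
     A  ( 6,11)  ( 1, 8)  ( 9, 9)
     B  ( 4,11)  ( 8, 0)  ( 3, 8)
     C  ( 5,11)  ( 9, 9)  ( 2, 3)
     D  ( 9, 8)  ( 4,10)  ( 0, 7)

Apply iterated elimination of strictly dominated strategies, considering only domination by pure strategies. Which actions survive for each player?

P2 drop R (P beats it: A:11>9 B:11>8 C:11>3 D:8>7)
P1 drop A (D beats it: P:9>6 Q:4>1)
P1 drop B (C beats it: P:5>4 Q:9>8)
P1→{C,D} P2→{P,Q}

IESDS → P1:{C,D} P2:{P,Q}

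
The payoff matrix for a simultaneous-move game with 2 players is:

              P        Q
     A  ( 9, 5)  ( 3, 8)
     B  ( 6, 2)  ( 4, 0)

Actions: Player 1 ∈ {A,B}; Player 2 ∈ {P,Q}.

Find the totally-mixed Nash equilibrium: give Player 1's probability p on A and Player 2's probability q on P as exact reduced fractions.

p=2/5, q=1/4

P1 indiff ⇒ q·9+(1-q)·3 = q·6+(1-q)·4 ⇒ q(3) = (1-q)(1) ⇒ q = 1/4
P2 indiff ⇒ p·5+(1-p)·2 = p·8+(1-p)·0 ⇒ p(-3) = (1-p)(-2) ⇒ p = 2/5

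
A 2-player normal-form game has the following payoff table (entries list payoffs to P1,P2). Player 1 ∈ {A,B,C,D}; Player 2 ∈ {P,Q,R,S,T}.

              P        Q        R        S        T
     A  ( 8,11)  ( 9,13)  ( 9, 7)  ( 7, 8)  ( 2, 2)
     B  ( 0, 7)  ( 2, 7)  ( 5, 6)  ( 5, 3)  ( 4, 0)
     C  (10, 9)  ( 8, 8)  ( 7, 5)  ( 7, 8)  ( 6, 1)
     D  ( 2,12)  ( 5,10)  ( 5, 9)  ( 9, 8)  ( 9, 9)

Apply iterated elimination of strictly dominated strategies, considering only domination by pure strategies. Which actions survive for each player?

P1 drop B (C beats it: P:10>0 Q:8>2 R:7>5 S:7>5 T:6>4)
P2 drop R (P beats it: A:11>7 C:9>5 D:12>9)
P2 drop S (P beats it: A:11>8 C:9>8 D:12>8)
P2 drop T (P beats it: A:11>2 C:9>1 D:12>9)
P1 drop D (A beats it: P:8>2 Q:9>5)
P1→{A,C} P2→{P,Q}

Remaining: P1:{A,C} P2:{P,Q}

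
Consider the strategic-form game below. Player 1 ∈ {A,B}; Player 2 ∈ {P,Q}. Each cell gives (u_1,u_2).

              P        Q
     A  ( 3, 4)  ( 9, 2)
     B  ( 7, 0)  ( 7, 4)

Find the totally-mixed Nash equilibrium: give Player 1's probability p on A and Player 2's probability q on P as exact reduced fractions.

P1 indiff ⇒ q·3+(1-q)·9 = q·7+(1-q)·7 ⇒ q(-4) = (1-q)(-2) ⇒ q = 1/3
P2 indiff ⇒ p·4+(1-p)·0 = p·2+(1-p)·4 ⇒ p(2) = (1-p)(4) ⇒ p = 2/3

P1 mixes 2/3 on A; P2 mixes 1/3 on P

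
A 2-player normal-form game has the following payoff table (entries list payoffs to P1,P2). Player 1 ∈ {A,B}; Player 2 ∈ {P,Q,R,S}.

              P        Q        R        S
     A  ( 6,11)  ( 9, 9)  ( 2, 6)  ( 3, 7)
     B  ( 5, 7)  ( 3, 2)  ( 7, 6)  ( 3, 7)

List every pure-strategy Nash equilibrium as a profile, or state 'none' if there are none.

NE set: (A,P), (B,S)

(A,P): NE
(A,Q): not NE [P2→P gives 11>9]
(A,R): not NE [P1→B gives 7>2; P2→P gives 11>6]
(A,S): not NE [P2→P gives 11>7]
(B,P): not NE [P1→A gives 6>5]
(B,Q): not NE [P1→A gives 9>3; P2→S gives 7>2]
(B,R): not NE [P2→S gives 7>6]
(B,S): NE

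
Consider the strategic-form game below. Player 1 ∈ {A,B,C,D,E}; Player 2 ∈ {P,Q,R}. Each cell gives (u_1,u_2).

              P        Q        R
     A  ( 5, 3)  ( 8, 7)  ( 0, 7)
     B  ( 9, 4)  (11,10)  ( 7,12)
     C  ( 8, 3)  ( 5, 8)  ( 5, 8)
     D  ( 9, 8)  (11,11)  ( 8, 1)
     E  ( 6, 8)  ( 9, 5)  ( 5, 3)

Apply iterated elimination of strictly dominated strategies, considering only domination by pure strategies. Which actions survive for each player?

IESDS → P1:{B,D} P2:{Q,R}

P1 drop A (B beats it: P:9>5 Q:11>8 R:7>0)
P1 drop C (B beats it: P:9>8 Q:11>5 R:7>5)
P1 drop E (B beats it: P:9>6 Q:11>9 R:7>5)
P2 drop P (Q beats it: B:10>4 D:11>8)
P1→{B,D} P2→{Q,R}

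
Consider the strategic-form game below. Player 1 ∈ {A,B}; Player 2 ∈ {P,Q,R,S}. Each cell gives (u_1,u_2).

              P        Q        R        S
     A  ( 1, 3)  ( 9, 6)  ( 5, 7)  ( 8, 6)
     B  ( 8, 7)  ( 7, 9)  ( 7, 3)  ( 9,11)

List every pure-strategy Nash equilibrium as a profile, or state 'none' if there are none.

PSNE = {(B,S)}

(A,P): not NE [P1→B gives 8>1; P2→R gives 7>3]
(A,Q): not NE [P2→R gives 7>6]
(A,R): not NE [P1→B gives 7>5]
(A,S): not NE [P1→B gives 9>8; P2→R gives 7>6]
(B,P): not NE [P2→S gives 11>7]
(B,Q): not NE [P1→A gives 9>7; P2→S gives 11>9]
(B,R): not NE [P2→S gives 11>3]
(B,S): NE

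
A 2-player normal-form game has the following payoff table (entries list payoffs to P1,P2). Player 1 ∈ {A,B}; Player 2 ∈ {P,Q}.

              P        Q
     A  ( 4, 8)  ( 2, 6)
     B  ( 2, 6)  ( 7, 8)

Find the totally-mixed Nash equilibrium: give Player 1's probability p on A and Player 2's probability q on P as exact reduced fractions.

P1 indiff ⇒ q·4+(1-q)·2 = q·2+(1-q)·7 ⇒ q(2) = (1-q)(5) ⇒ q = 5/7
P2 indiff ⇒ p·8+(1-p)·6 = p·6+(1-p)·8 ⇒ p(2) = (1-p)(2) ⇒ p = 1/2

P1 mixes 1/2 on A; P2 mixes 5/7 on P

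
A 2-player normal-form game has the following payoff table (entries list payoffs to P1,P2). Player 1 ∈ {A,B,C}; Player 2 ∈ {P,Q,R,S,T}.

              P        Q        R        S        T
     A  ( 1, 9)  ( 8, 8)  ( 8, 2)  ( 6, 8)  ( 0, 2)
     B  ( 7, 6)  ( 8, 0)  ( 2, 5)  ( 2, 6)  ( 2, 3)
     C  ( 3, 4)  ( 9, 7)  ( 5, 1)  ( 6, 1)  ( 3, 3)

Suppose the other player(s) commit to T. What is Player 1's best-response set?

BR_1 = {C}

u_1(A vs T) = 0
u_1(B vs T) = 2
u_1(C vs T) = 3
max payoff 3 at {C}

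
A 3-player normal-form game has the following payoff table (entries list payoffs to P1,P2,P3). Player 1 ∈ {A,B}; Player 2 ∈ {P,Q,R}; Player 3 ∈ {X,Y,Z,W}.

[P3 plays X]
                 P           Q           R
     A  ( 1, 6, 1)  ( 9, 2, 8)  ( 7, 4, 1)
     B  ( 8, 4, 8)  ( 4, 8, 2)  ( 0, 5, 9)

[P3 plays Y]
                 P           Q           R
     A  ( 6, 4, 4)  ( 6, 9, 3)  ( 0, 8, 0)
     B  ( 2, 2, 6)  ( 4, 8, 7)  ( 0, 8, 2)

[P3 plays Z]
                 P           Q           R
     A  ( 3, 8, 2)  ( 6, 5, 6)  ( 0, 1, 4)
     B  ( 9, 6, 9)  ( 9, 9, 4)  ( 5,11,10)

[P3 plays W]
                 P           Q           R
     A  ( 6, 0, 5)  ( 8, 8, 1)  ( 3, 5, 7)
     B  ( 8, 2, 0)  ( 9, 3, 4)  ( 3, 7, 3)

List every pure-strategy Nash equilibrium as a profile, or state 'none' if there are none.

PSNE = {(B,R,Z)}

(A,P,X): not NE [P1→B gives 8>1; P3→W gives 5>1]
(A,P,Y): not NE [P2→Q gives 9>4; P3→W gives 5>4]
(A,P,Z): not NE [P1→B gives 9>3; P3→W gives 5>2]
(A,P,W): not NE [P1→B gives 8>6; P2→Q gives 8>0]
(A,Q,X): not NE [P2→P gives 6>2]
(A,Q,Y): not NE [P3→X gives 8>3]
(A,Q,Z): not NE [P1→B gives 9>6; P2→P gives 8>5; P3→X gives 8>6]
(A,Q,W): not NE [P1→B gives 9>8; P3→X gives 8>1]
(A,R,X): not NE [P2→P gives 6>4; P3→W gives 7>1]
(A,R,Y): not NE [P2→Q gives 9>8; P3→W gives 7>0]
(A,R,Z): not NE [P1→B gives 5>0; P2→P gives 8>1; P3→W gives 7>4]
(A,R,W): not NE [P2→Q gives 8>5]
(B,P,X): not NE [P2→Q gives 8>4; P3→Z gives 9>8]
(B,P,Y): not NE [P1→A gives 6>2; P2→R gives 8>2; P3→Z gives 9>6]
(B,P,Z): not NE [P2→R gives 11>6]
(B,P,W): not NE [P2→R gives 7>2; P3→Z gives 9>0]
(B,Q,X): not NE [P1→A gives 9>4; P3→Y gives 7>2]
(B,Q,Y): not NE [P1→A gives 6>4]
(B,Q,Z): not NE [P2→R gives 11>9; P3→Y gives 7>4]
(B,Q,W): not NE [P2→R gives 7>3; P3→Y gives 7>4]
(B,R,X): not NE [P1→A gives 7>0; P2→Q gives 8>5; P3→Z gives 10>9]
(B,R,Y): not NE [P3→Z gives 10>2]
(B,R,Z): NE
(B,R,W): not NE [P3→Z gives 10>3]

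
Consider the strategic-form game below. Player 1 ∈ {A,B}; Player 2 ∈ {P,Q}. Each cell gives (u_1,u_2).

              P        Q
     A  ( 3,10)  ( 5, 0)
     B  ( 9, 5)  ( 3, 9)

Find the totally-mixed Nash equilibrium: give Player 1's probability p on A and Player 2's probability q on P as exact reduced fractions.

P1 indiff ⇒ q·3+(1-q)·5 = q·9+(1-q)·3 ⇒ q(-6) = (1-q)(-2) ⇒ q = 1/4
P2 indiff ⇒ p·10+(1-p)·5 = p·0+(1-p)·9 ⇒ p(10) = (1-p)(4) ⇒ p = 2/7

P1 mixes 2/7 on A; P2 mixes 1/4 on P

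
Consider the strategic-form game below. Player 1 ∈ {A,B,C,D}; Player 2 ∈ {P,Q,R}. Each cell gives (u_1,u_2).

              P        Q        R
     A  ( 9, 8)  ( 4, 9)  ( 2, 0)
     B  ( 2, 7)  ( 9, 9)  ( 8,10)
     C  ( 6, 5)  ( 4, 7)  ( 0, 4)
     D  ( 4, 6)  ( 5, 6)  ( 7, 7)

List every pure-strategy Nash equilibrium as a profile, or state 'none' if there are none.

NE set: (B,R)

(A,P): not NE [P2→Q gives 9>8]
(A,Q): not NE [P1→B gives 9>4]
(A,R): not NE [P1→B gives 8>2; P2→Q gives 9>0]
(B,P): not NE [P1→A gives 9>2; P2→R gives 10>7]
(B,Q): not NE [P2→R gives 10>9]
(B,R): NE
(C,P): not NE [P1→A gives 9>6; P2→Q gives 7>5]
(C,Q): not NE [P1→B gives 9>4]
(C,R): not NE [P1→B gives 8>0; P2→Q gives 7>4]
(D,P): not NE [P1→A gives 9>4; P2→R gives 7>6]
(D,Q): not NE [P1→B gives 9>5; P2→R gives 7>6]
(D,R): not NE [P1→B gives 8>7]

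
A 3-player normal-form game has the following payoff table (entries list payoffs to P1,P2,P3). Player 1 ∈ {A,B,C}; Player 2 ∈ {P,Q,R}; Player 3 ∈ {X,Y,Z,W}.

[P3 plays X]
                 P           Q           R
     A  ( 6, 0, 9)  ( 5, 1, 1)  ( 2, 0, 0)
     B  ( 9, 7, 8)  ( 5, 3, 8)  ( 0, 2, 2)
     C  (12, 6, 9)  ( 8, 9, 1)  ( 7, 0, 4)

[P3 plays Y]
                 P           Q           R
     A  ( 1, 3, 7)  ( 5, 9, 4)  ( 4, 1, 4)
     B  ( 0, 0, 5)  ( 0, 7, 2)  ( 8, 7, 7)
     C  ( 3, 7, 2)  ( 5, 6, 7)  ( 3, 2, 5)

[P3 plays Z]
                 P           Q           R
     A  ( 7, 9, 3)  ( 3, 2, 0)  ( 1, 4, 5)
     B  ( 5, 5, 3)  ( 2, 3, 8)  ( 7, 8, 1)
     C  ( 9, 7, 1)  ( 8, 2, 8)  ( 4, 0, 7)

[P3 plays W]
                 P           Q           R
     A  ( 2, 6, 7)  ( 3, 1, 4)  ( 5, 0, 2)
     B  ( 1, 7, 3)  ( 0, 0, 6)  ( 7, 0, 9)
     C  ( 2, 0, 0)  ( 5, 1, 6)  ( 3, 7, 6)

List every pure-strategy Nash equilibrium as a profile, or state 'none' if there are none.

(A,P,X): not NE [P1→C gives 12>6; P2→Q gives 1>0]
(A,P,Y): not NE [P1→C gives 3>1; P2→Q gives 9>3; P3→X gives 9>7]
(A,P,Z): not NE [P1→C gives 9>7; P3→X gives 9>3]
(A,P,W): not NE [P3→X gives 9>7]
(A,Q,X): not NE [P1→C gives 8>5; P3→W gives 4>1]
(A,Q,Y): NE
(A,Q,Z): not NE [P1→C gives 8>3; P2→P gives 9>2; P3→W gives 4>0]
(A,Q,W): not NE [P1→C gives 5>3; P2→P gives 6>1]
(A,R,X): not NE [P1→C gives 7>2; P2→Q gives 1>0; P3→Z gives 5>0]
(A,R,Y): not NE [P1→B gives 8>4; P2→Q gives 9>1; P3→Z gives 5>4]
(A,R,Z): not NE [P1→B gives 7>1; P2→P gives 9>4]
(A,R,W): not NE [P1→B gives 7>5; P2→P gives 6>0; P3→Z gives 5>2]
(B,P,X): not NE [P1→C gives 12>9]
(B,P,Y): not NE [P1→C gives 3>0; P2→R gives 7>0; P3→X gives 8>5]
(B,P,Z): not NE [P1→C gives 9>5; P2→R gives 8>5; P3→X gives 8>3]
(B,P,W): not NE [P1→C gives 2>1; P3→X gives 8>3]
(B,Q,X): not NE [P1→C gives 8>5; P2→P gives 7>3]
(B,Q,Y): not NE [P1→C gives 5>0; P3→Z gives 8>2]
(B,Q,Z): not NE [P1→C gives 8>2; P2→R gives 8>3]
(B,Q,W): not NE [P1→C gives 5>0; P2→P gives 7>0; P3→Z gives 8>6]
(B,R,X): not NE [P1→C gives 7>0; P2→P gives 7>2; P3→W gives 9>2]
(B,R,Y): not NE [P3→W gives 9>7]
(B,R,Z): not NE [P3→W gives 9>1]
(B,R,W): not NE [P2→P gives 7>0]
(C,P,X): not NE [P2→Q gives 9>6]
(C,P,Y): not NE [P3→X gives 9>2]
(C,P,Z): not NE [P3→X gives 9>1]
(C,P,W): not NE [P2→R gives 7>0; P3→X gives 9>0]
(C,Q,X): not NE [P3→Z gives 8>1]
(C,Q,Y): not NE [P2→P gives 7>6; P3→Z gives 8>7]
(C,Q,Z): not NE [P2→P gives 7>2]
(C,Q,W): not NE [P2→R gives 7>1; P3→Z gives 8>6]
(C,R,X): not NE [P2→Q gives 9>0; P3→Z gives 7>4]
(C,R,Y): not NE [P1→B gives 8>3; P2→P gives 7>2; P3→Z gives 7>5]
(C,R,Z): not NE [P1→B gives 7>4; P2→P gives 7>0]
(C,R,W): not NE [P1→B gives 7>3; P3→Z gives 7>6]

NE set: (A,Q,Y)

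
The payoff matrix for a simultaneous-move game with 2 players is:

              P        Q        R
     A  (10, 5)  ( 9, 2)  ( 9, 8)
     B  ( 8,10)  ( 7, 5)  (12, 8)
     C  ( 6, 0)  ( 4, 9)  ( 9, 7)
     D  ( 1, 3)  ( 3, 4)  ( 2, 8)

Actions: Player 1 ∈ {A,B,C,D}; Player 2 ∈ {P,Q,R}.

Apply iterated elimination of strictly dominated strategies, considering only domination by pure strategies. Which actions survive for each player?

Remaining: P1:{A,B} P2:{P,R}

P1 drop C (B beats it: P:8>6 Q:7>4 R:12>9)
P1 drop D (A beats it: P:10>1 Q:9>3 R:9>2)
P2 drop Q (P beats it: A:5>2 B:10>5)
P1→{A,B} P2→{P,R}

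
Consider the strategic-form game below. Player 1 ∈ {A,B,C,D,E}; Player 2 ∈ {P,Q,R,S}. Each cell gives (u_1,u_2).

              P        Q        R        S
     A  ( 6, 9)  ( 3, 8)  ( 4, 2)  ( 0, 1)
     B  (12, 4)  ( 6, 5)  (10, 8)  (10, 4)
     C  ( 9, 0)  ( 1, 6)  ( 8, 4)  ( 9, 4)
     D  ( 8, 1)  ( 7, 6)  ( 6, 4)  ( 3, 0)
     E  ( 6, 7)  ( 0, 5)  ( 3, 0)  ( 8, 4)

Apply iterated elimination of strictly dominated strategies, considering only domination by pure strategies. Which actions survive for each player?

Remaining: P1:{B,D} P2:{Q,R}

P1 drop A (B beats it: P:12>6 Q:6>3 R:10>4 S:10>0)
P1 drop C (B beats it: P:12>9 Q:6>1 R:10>8 S:10>9)
P1 drop E (B beats it: P:12>6 Q:6>0 R:10>3 S:10>8)
P2 drop P (Q beats it: B:5>4 D:6>1)
P2 drop S (Q beats it: B:5>4 D:6>0)
P1→{B,D} P2→{Q,R}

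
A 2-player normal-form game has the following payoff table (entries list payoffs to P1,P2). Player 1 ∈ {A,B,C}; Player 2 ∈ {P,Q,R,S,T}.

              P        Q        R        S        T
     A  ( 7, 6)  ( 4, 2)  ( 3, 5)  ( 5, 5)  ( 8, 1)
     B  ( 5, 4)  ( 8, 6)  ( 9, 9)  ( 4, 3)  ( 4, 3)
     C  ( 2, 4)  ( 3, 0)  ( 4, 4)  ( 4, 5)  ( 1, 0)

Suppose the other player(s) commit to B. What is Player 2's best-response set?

u_2(P vs B) = 4
u_2(Q vs B) = 6
u_2(R vs B) = 9
u_2(S vs B) = 3
u_2(T vs B) = 3
max payoff 9 at {R}

BR_2 = {R}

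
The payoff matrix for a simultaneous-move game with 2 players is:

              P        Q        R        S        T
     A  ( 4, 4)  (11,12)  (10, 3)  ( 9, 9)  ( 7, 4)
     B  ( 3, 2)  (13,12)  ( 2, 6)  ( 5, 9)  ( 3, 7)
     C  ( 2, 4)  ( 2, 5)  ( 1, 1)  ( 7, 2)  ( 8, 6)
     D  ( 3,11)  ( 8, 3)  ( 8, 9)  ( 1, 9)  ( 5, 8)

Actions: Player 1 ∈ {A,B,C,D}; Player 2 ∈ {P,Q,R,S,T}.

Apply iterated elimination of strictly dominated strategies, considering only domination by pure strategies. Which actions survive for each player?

IESDS → P1:{A,B,C} P2:{Q,T}

P1 drop D (A beats it: P:4>3 Q:11>8 R:10>8 S:9>1 T:7>5)
P2 drop P (Q beats it: A:12>4 B:12>2 C:5>4)
P2 drop R (Q beats it: A:12>3 B:12>6 C:5>1)
P2 drop S (Q beats it: A:12>9 B:12>9 C:5>2)
P1→{A,B,C} P2→{Q,T}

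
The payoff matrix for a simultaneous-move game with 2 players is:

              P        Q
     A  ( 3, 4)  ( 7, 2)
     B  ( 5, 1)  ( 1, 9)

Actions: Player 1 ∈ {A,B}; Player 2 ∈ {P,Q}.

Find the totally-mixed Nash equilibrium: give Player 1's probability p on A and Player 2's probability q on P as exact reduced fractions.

P1 indiff ⇒ q·3+(1-q)·7 = q·5+(1-q)·1 ⇒ q(-2) = (1-q)(-6) ⇒ q = 3/4
P2 indiff ⇒ p·4+(1-p)·1 = p·2+(1-p)·9 ⇒ p(2) = (1-p)(8) ⇒ p = 4/5

p=4/5, q=3/4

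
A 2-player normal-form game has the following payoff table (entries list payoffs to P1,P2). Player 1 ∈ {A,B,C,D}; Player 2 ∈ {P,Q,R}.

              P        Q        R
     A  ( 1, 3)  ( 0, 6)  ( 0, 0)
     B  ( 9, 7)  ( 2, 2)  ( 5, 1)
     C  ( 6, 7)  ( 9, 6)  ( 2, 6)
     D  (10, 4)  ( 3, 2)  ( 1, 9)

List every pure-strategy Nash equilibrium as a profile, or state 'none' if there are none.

(A,P): not NE [P1→D gives 10>1; P2→Q gives 6>3]
(A,Q): not NE [P1→C gives 9>0]
(A,R): not NE [P1→B gives 5>0; P2→Q gives 6>0]
(B,P): not NE [P1→D gives 10>9]
(B,Q): not NE [P1→C gives 9>2; P2→P gives 7>2]
(B,R): not NE [P2→P gives 7>1]
(C,P): not NE [P1→D gives 10>6]
(C,Q): not NE [P2→P gives 7>6]
(C,R): not NE [P1→B gives 5>2; P2→P gives 7>6]
(D,P): not NE [P2→R gives 9>4]
(D,Q): not NE [P1→C gives 9>3; P2→R gives 9>2]
(D,R): not NE [P1→B gives 5>1]

PSNE: ∅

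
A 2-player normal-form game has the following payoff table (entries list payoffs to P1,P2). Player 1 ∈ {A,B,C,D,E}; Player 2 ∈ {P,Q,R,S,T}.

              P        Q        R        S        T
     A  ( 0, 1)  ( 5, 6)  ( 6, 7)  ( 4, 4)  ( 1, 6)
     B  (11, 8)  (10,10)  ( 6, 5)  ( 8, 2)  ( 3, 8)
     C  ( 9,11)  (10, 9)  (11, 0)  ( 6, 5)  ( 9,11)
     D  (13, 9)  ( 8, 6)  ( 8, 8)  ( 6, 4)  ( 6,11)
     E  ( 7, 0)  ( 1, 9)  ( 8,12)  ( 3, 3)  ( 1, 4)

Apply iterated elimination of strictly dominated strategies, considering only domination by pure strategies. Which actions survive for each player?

Remaining: P1:{B,C,D} P2:{P,Q,T}

P1 drop A (C beats it: P:9>0 Q:10>5 R:11>6 S:6>4 T:9>1)
P1 drop E (C beats it: P:9>7 Q:10>1 R:11>8 S:6>3 T:9>1)
P2 drop R (P beats it: B:8>5 C:11>0 D:9>8)
P2 drop S (P beats it: B:8>2 C:11>5 D:9>4)
P1→{B,C,D} P2→{P,Q,T}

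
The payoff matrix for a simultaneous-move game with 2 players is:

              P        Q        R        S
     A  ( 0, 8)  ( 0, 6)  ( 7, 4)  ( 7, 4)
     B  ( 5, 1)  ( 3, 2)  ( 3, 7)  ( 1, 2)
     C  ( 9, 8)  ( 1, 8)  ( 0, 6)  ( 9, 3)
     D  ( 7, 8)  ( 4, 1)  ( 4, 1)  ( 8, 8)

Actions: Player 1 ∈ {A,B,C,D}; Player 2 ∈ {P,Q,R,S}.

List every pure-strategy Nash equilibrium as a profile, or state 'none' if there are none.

Nash profiles: (C,P)

(A,P): not NE [P1→C gives 9>0]
(A,Q): not NE [P1→D gives 4>0; P2→P gives 8>6]
(A,R): not NE [P2→P gives 8>4]
(A,S): not NE [P1→C gives 9>7; P2→P gives 8>4]
(B,P): not NE [P1→C gives 9>5; P2→R gives 7>1]
(B,Q): not NE [P1→D gives 4>3; P2→R gives 7>2]
(B,R): not NE [P1→A gives 7>3]
(B,S): not NE [P1→C gives 9>1; P2→R gives 7>2]
(C,P): NE
(C,Q): not NE [P1→D gives 4>1]
(C,R): not NE [P1→A gives 7>0; P2→Q gives 8>6]
(C,S): not NE [P2→Q gives 8>3]
(D,P): not NE [P1→C gives 9>7]
(D,Q): not NE [P2→S gives 8>1]
(D,R): not NE [P1→A gives 7>4; P2→S gives 8>1]
(D,S): not NE [P1→C gives 9>8]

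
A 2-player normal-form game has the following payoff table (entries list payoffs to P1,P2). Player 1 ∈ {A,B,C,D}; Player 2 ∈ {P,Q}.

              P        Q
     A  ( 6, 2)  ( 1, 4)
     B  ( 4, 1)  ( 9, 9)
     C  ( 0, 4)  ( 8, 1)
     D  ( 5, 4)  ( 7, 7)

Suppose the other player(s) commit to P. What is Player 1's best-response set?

u_1(A vs P) = 6
u_1(B vs P) = 4
u_1(C vs P) = 0
u_1(D vs P) = 5
max payoff 6 at {A}

argmax u_1 = {A}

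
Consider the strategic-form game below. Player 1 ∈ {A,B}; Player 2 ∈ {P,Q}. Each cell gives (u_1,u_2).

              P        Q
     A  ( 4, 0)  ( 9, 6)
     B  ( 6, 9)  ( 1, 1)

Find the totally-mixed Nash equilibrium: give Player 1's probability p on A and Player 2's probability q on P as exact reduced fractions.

(p,q) = (4/7, 4/5)

P1 indiff ⇒ q·4+(1-q)·9 = q·6+(1-q)·1 ⇒ q(-2) = (1-q)(-8) ⇒ q = 4/5
P2 indiff ⇒ p·0+(1-p)·9 = p·6+(1-p)·1 ⇒ p(-6) = (1-p)(-8) ⇒ p = 4/7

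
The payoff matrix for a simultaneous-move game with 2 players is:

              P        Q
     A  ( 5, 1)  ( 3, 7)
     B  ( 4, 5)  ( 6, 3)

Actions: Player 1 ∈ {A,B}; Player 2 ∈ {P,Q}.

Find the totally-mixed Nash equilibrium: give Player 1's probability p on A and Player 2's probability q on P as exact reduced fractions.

(p,q) = (1/4, 3/4)

P1 indiff ⇒ q·5+(1-q)·3 = q·4+(1-q)·6 ⇒ q(1) = (1-q)(3) ⇒ q = 3/4
P2 indiff ⇒ p·1+(1-p)·5 = p·7+(1-p)·3 ⇒ p(-6) = (1-p)(-2) ⇒ p = 1/4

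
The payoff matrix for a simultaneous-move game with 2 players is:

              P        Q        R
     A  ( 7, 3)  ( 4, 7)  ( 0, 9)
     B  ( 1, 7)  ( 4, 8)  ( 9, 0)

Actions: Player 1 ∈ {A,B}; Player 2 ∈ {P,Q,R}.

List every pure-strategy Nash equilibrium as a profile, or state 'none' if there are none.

(A,P): not NE [P2→R gives 9>3]
(A,Q): not NE [P2→R gives 9>7]
(A,R): not NE [P1→B gives 9>0]
(B,P): not NE [P1→A gives 7>1; P2→Q gives 8>7]
(B,Q): NE
(B,R): not NE [P2→Q gives 8>0]

PSNE = {(B,Q)}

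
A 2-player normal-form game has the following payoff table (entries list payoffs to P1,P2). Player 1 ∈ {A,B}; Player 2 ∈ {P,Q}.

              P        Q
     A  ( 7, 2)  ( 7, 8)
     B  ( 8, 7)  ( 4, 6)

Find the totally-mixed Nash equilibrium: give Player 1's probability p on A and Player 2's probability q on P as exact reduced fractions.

p=1/7, q=3/4

P1 indiff ⇒ q·7+(1-q)·7 = q·8+(1-q)·4 ⇒ q(-1) = (1-q)(-3) ⇒ q = 3/4
P2 indiff ⇒ p·2+(1-p)·7 = p·8+(1-p)·6 ⇒ p(-6) = (1-p)(-1) ⇒ p = 1/7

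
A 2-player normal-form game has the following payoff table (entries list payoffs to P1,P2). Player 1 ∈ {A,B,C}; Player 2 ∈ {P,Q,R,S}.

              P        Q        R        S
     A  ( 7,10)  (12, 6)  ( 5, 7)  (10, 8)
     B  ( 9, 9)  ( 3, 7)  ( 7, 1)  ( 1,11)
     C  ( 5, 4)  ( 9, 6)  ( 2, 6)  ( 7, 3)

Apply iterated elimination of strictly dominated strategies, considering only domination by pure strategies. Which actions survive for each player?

Survivors P1:{A,B} P2:{P,S}

P1 drop C (A beats it: P:7>5 Q:12>9 R:5>2 S:10>7)
P2 drop Q (P beats it: A:10>6 B:9>7)
P2 drop R (P beats it: A:10>7 B:9>1)
P1→{A,B} P2→{P,S}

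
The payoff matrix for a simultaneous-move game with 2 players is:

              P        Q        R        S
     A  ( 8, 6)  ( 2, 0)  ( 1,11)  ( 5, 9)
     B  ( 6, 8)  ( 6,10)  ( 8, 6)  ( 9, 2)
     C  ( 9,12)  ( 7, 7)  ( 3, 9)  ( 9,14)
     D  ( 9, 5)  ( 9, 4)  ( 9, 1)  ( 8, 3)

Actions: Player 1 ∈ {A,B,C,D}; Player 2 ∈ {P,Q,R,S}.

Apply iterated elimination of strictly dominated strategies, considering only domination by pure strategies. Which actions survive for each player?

Survivors P1:{B,C,D} P2:{P,Q,S}

P1 drop A (C beats it: P:9>8 Q:7>2 R:3>1 S:9>5)
P2 drop R (P beats it: B:8>6 C:12>9 D:5>1)
P1→{B,C,D} P2→{P,Q,S}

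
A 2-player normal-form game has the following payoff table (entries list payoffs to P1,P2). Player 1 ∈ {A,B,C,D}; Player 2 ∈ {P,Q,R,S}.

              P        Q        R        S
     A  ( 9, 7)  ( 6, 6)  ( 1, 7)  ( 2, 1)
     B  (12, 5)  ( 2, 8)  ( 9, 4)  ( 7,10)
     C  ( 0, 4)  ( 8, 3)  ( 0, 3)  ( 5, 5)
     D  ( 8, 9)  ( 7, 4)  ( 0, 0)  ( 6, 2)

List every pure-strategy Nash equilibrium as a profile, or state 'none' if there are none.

PSNE = {(B,S)}

(A,P): not NE [P1→B gives 12>9]
(A,Q): not NE [P1→C gives 8>6; P2→R gives 7>6]
(A,R): not NE [P1→B gives 9>1]
(A,S): not NE [P1→B gives 7>2; P2→R gives 7>1]
(B,P): not NE [P2→S gives 10>5]
(B,Q): not NE [P1→C gives 8>2; P2→S gives 10>8]
(B,R): not NE [P2→S gives 10>4]
(B,S): NE
(C,P): not NE [P1→B gives 12>0; P2→S gives 5>4]
(C,Q): not NE [P2→S gives 5>3]
(C,R): not NE [P1→B gives 9>0; P2→S gives 5>3]
(C,S): not NE [P1→B gives 7>5]
(D,P): not NE [P1→B gives 12>8]
(D,Q): not NE [P1→C gives 8>7; P2→P gives 9>4]
(D,R): not NE [P1→B gives 9>0; P2→P gives 9>0]
(D,S): not NE [P1→B gives 7>6; P2→P gives 9>2]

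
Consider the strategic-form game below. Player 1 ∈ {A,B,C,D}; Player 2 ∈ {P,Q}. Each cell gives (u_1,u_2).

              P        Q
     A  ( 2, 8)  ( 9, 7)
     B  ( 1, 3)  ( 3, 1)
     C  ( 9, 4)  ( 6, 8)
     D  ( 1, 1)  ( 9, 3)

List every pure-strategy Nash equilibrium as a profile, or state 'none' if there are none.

(A,P): not NE [P1→C gives 9>2]
(A,Q): not NE [P2→P gives 8>7]
(B,P): not NE [P1→C gives 9>1]
(B,Q): not NE [P1→D gives 9>3; P2→P gives 3>1]
(C,P): not NE [P2→Q gives 8>4]
(C,Q): not NE [P1→D gives 9>6]
(D,P): not NE [P1→C gives 9>1; P2→Q gives 3>1]
(D,Q): NE

Nash profiles: (D,Q)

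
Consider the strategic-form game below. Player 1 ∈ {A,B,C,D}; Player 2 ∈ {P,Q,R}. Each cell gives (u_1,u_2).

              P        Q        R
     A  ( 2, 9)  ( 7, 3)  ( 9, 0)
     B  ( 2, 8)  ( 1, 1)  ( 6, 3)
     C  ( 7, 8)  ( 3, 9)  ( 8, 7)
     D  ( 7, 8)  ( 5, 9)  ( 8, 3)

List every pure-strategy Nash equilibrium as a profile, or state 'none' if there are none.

No pure NE.

(A,P): not NE [P1→D gives 7>2]
(A,Q): not NE [P2→P gives 9>3]
(A,R): not NE [P2→P gives 9>0]
(B,P): not NE [P1→D gives 7>2]
(B,Q): not NE [P1→A gives 7>1; P2→P gives 8>1]
(B,R): not NE [P1→A gives 9>6; P2→P gives 8>3]
(C,P): not NE [P2→Q gives 9>8]
(C,Q): not NE [P1→A gives 7>3]
(C,R): not NE [P1→A gives 9>8; P2→Q gives 9>7]
(D,P): not NE [P2→Q gives 9>8]
(D,Q): not NE [P1→A gives 7>5]
(D,R): not NE [P1→A gives 9>8; P2→Q gives 9>3]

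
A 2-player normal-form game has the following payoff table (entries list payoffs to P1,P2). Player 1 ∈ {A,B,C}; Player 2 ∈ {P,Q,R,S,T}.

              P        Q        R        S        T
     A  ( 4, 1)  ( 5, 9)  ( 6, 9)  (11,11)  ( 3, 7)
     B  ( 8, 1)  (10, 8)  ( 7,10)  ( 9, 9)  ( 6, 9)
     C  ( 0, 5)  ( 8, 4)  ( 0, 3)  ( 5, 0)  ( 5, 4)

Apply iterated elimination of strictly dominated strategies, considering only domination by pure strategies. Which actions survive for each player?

Remaining: P1:{A,B} P2:{R,S}

P1 drop C (B beats it: P:8>0 Q:10>8 R:7>0 S:9>5 T:6>5)
P2 drop P (Q beats it: A:9>1 B:8>1)
P2 drop Q (S beats it: A:11>9 B:9>8)
P2 drop T (R beats it: A:9>7 B:10>9)
P1→{A,B} P2→{R,S}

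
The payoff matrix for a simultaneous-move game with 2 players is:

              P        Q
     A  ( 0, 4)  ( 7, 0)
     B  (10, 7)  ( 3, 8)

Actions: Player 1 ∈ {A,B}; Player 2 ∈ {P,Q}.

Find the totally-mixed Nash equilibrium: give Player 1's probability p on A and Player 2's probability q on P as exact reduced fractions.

P1 indiff ⇒ q·0+(1-q)·7 = q·10+(1-q)·3 ⇒ q(-10) = (1-q)(-4) ⇒ q = 2/7
P2 indiff ⇒ p·4+(1-p)·7 = p·0+(1-p)·8 ⇒ p(4) = (1-p)(1) ⇒ p = 1/5

P1 mixes 1/5 on A; P2 mixes 2/7 on P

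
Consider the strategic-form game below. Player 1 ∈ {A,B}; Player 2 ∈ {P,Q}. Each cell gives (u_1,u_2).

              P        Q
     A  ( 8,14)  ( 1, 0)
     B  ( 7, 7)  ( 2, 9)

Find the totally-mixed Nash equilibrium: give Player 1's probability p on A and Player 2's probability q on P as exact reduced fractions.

(p,q) = (1/8, 1/2)

P1 indiff ⇒ q·8+(1-q)·1 = q·7+(1-q)·2 ⇒ q(1) = (1-q)(1) ⇒ q = 1/2
P2 indiff ⇒ p·14+(1-p)·7 = p·0+(1-p)·9 ⇒ p(14) = (1-p)(2) ⇒ p = 1/8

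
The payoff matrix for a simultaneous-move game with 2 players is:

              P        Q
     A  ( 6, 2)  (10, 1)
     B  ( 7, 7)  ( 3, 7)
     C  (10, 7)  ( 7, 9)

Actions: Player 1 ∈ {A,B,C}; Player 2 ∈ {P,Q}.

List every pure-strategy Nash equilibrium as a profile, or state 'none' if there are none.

Equilibria: none

(A,P): not NE [P1→C gives 10>6]
(A,Q): not NE [P2→P gives 2>1]
(B,P): not NE [P1→C gives 10>7]
(B,Q): not NE [P1→A gives 10>3]
(C,P): not NE [P2→Q gives 9>7]
(C,Q): not NE [P1→A gives 10>7]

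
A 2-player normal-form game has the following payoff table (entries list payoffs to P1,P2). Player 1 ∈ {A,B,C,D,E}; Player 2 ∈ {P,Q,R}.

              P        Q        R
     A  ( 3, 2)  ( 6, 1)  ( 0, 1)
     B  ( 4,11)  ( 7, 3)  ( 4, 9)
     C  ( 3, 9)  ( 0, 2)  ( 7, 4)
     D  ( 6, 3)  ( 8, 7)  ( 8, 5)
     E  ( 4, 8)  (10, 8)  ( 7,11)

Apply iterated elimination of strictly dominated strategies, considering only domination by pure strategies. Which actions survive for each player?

Remaining: P1:{D,E} P2:{Q,R}

P1 drop A (B beats it: P:4>3 Q:7>6 R:4>0)
P1 drop B (D beats it: P:6>4 Q:8>7 R:8>4)
P1 drop C (D beats it: P:6>3 Q:8>0 R:8>7)
P2 drop P (R beats it: D:5>3 E:11>8)
P1→{D,E} P2→{Q,R}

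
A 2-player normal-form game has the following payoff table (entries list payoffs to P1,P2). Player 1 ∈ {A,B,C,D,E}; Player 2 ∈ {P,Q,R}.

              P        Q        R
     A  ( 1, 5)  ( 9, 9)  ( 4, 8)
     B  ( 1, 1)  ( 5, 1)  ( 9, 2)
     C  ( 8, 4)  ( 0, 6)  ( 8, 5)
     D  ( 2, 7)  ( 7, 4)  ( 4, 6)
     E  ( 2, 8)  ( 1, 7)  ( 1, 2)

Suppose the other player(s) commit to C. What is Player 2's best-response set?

u_2(P vs C) = 4
u_2(Q vs C) = 6
u_2(R vs C) = 5
max payoff 6 at {Q}

argmax u_2 = {Q}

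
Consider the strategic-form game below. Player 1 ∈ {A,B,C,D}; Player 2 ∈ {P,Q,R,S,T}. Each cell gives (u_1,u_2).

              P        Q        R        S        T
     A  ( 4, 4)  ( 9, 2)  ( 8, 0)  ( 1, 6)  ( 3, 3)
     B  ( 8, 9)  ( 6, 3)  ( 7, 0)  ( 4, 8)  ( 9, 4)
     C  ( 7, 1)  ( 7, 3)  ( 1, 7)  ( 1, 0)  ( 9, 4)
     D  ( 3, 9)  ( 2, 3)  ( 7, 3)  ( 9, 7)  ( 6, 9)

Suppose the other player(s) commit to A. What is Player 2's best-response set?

argmax u_2 = {S}

u_2(P vs A) = 4
u_2(Q vs A) = 2
u_2(R vs A) = 0
u_2(S vs A) = 6
u_2(T vs A) = 3
max payoff 6 at {S}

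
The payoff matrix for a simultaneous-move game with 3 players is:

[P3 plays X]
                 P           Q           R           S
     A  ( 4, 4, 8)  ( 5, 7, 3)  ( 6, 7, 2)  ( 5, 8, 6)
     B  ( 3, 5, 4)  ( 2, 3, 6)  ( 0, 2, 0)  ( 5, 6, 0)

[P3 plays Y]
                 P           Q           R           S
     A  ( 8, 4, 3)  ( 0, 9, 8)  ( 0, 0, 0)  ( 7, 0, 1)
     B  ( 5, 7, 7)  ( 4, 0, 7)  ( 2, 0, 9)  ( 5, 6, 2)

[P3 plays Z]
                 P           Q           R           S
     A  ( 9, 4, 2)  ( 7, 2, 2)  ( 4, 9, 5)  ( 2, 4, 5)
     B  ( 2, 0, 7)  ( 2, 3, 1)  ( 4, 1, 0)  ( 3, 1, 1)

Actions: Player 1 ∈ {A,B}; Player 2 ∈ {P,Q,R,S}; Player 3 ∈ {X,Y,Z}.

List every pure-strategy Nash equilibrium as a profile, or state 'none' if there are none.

NE set: (A,R,Z), (A,S,X)

(A,P,X): not NE [P2→S gives 8>4]
(A,P,Y): not NE [P2→Q gives 9>4; P3→X gives 8>3]
(A,P,Z): not NE [P2→R gives 9>4; P3→X gives 8>2]
(A,Q,X): not NE [P2→S gives 8>7; P3→Y gives 8>3]
(A,Q,Y): not NE [P1→B gives 4>0]
(A,Q,Z): not NE [P2→R gives 9>2; P3→Y gives 8>2]
(A,R,X): not NE [P2→S gives 8>7; P3→Z gives 5>2]
(A,R,Y): not NE [P1→B gives 2>0; P2→Q gives 9>0; P3→Z gives 5>0]
(A,R,Z): NE
(A,S,X): NE
(A,S,Y): not NE [P2→Q gives 9>0; P3→X gives 6>1]
(A,S,Z): not NE [P1→B gives 3>2; P2→R gives 9>4; P3→X gives 6>5]
(B,P,X): not NE [P1→A gives 4>3; P2→S gives 6>5; P3→Z gives 7>4]
(B,P,Y): not NE [P1→A gives 8>5]
(B,P,Z): not NE [P1→A gives 9>2; P2→Q gives 3>0]
(B,Q,X): not NE [P1→A gives 5>2; P2→S gives 6>3; P3→Y gives 7>6]
(B,Q,Y): not NE [P2→P gives 7>0]
(B,Q,Z): not NE [P1→A gives 7>2; P3→Y gives 7>1]
(B,R,X): not NE [P1→A gives 6>0; P2→S gives 6>2; P3→Y gives 9>0]
(B,R,Y): not NE [P2→P gives 7>0]
(B,R,Z): not NE [P2→Q gives 3>1; P3→Y gives 9>0]
(B,S,X): not NE [P3→Y gives 2>0]
(B,S,Y): not NE [P1→A gives 7>5; P2→P gives 7>6]
(B,S,Z): not NE [P2→Q gives 3>1; P3→Y gives 2>1]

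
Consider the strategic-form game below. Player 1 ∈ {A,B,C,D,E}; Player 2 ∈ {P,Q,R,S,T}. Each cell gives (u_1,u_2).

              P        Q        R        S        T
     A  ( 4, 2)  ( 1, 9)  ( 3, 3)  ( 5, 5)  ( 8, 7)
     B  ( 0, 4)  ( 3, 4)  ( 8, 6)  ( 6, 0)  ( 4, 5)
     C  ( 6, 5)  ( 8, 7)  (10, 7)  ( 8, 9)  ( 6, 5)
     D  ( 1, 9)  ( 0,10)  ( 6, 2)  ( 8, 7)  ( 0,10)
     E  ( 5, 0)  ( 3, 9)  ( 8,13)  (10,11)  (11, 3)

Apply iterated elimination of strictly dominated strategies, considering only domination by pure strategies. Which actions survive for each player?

Remaining: P1:{C,E} P2:{R,S}

P1 drop A (E beats it: P:5>4 Q:3>1 R:8>3 S:10>5 T:11>8)
P1 drop B (C beats it: P:6>0 Q:8>3 R:10>8 S:8>6 T:6>4)
P1 drop D (E beats it: P:5>1 Q:3>0 R:8>6 S:10>8 T:11>0)
P2 drop P (Q beats it: C:7>5 E:9>0)
P2 drop Q (S beats it: C:9>7 E:11>9)
P2 drop T (R beats it: C:7>5 E:13>3)
P1→{C,E} P2→{R,S}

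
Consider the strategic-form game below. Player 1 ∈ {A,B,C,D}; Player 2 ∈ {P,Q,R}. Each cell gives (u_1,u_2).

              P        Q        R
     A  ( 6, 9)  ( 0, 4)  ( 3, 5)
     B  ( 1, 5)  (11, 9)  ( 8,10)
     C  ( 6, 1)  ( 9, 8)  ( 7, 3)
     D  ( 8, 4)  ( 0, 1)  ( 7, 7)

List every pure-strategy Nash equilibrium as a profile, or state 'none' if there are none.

(A,P): not NE [P1→D gives 8>6]
(A,Q): not NE [P1→B gives 11>0; P2→P gives 9>4]
(A,R): not NE [P1→B gives 8>3; P2→P gives 9>5]
(B,P): not NE [P1→D gives 8>1; P2→R gives 10>5]
(B,Q): not NE [P2→R gives 10>9]
(B,R): NE
(C,P): not NE [P1→D gives 8>6; P2→Q gives 8>1]
(C,Q): not NE [P1→B gives 11>9]
(C,R): not NE [P1→B gives 8>7; P2→Q gives 8>3]
(D,P): not NE [P2→R gives 7>4]
(D,Q): not NE [P1→B gives 11>0; P2→R gives 7>1]
(D,R): not NE [P1→B gives 8>7]

Nash profiles: (B,R)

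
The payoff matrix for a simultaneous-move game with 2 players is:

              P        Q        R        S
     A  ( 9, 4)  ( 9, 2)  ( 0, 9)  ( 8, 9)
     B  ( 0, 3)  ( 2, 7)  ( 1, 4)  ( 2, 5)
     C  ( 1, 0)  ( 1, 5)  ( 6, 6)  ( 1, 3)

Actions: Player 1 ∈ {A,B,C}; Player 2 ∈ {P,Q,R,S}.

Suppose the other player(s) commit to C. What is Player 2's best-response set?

u_2(P vs C) = 0
u_2(Q vs C) = 5
u_2(R vs C) = 6
u_2(S vs C) = 3
max payoff 6 at {R}

P2 best: {R}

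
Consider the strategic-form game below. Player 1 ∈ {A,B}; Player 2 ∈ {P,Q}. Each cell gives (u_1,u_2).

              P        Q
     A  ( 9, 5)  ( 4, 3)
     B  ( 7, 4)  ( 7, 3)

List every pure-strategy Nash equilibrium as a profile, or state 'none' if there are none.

PSNE = {(A,P)}

(A,P): NE
(A,Q): not NE [P1→B gives 7>4; P2→P gives 5>3]
(B,P): not NE [P1→A gives 9>7]
(B,Q): not NE [P2→P gives 4>3]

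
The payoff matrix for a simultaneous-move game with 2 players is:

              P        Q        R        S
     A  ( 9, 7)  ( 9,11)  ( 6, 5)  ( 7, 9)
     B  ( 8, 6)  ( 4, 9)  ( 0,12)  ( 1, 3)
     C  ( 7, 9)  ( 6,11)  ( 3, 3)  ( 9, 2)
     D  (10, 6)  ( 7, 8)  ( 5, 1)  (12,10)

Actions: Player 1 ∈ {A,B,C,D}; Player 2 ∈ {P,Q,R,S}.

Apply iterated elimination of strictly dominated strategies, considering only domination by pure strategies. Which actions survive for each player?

P1 drop B (A beats it: P:9>8 Q:9>4 R:6>0 S:7>1)
P1 drop C (D beats it: P:10>7 Q:7>6 R:5>3 S:12>9)
P2 drop P (Q beats it: A:11>7 D:8>6)
P2 drop R (Q beats it: A:11>5 D:8>1)
P1→{A,D} P2→{Q,S}

Remaining: P1:{A,D} P2:{Q,S}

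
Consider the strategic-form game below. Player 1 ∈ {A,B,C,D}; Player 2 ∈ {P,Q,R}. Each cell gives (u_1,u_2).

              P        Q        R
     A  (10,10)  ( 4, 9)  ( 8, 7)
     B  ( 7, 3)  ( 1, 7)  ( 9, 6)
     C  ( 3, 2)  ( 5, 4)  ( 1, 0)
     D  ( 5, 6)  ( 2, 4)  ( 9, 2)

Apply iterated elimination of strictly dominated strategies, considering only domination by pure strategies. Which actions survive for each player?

Survivors P1:{A,C} P2:{P,Q}

P2 drop R (Q beats it: A:9>7 B:7>6 C:4>0 D:4>2)
P1 drop B (A beats it: P:10>7 Q:4>1)
P1 drop D (A beats it: P:10>5 Q:4>2)
P1→{A,C} P2→{P,Q}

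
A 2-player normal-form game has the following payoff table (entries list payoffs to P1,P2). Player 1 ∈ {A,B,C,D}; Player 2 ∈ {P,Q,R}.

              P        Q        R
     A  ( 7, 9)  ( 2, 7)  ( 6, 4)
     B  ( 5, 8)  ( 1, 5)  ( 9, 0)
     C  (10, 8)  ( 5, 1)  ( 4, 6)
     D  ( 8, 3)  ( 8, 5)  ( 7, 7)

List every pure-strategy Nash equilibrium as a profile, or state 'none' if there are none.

Nash profiles: (C,P)

(A,P): not NE [P1→C gives 10>7]
(A,Q): not NE [P1→D gives 8>2; P2→P gives 9>7]
(A,R): not NE [P1→B gives 9>6; P2→P gives 9>4]
(B,P): not NE [P1→C gives 10>5]
(B,Q): not NE [P1→D gives 8>1; P2→P gives 8>5]
(B,R): not NE [P2→P gives 8>0]
(C,P): NE
(C,Q): not NE [P1→D gives 8>5; P2→P gives 8>1]
(C,R): not NE [P1→B gives 9>4; P2→P gives 8>6]
(D,P): not NE [P1→C gives 10>8; P2→R gives 7>3]
(D,Q): not NE [P2→R gives 7>5]
(D,R): not NE [P1→B gives 9>7]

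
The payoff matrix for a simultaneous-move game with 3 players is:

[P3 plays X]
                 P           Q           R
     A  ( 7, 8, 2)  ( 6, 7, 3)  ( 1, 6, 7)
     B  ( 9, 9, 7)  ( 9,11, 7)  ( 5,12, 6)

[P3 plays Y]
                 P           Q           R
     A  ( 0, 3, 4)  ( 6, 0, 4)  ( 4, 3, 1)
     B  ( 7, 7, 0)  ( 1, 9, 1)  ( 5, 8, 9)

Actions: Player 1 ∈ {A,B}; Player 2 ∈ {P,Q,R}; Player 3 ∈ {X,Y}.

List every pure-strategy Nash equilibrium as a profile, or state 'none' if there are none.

Equilibria: none

(A,P,X): not NE [P1→B gives 9>7; P3→Y gives 4>2]
(A,P,Y): not NE [P1→B gives 7>0]
(A,Q,X): not NE [P1→B gives 9>6; P2→P gives 8>7; P3→Y gives 4>3]
(A,Q,Y): not NE [P2→R gives 3>0]
(A,R,X): not NE [P1→B gives 5>1; P2→P gives 8>6]
(A,R,Y): not NE [P1→B gives 5>4; P3→X gives 7>1]
(B,P,X): not NE [P2→R gives 12>9]
(B,P,Y): not NE [P2→Q gives 9>7; P3→X gives 7>0]
(B,Q,X): not NE [P2→R gives 12>11]
(B,Q,Y): not NE [P1→A gives 6>1; P3→X gives 7>1]
(B,R,X): not NE [P3→Y gives 9>6]
(B,R,Y): not NE [P2→Q gives 9>8]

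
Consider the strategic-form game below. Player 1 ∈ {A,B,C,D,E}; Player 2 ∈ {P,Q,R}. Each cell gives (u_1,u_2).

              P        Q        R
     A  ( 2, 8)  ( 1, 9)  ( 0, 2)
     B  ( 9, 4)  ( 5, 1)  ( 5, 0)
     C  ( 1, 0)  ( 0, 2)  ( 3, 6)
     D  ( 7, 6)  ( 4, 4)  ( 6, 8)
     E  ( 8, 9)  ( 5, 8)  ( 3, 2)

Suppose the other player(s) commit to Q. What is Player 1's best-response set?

BR_1 = {B,E}

u_1(A vs Q) = 1
u_1(B vs Q) = 5
u_1(C vs Q) = 0
u_1(D vs Q) = 4
u_1(E vs Q) = 5
max payoff 5 at {B,E}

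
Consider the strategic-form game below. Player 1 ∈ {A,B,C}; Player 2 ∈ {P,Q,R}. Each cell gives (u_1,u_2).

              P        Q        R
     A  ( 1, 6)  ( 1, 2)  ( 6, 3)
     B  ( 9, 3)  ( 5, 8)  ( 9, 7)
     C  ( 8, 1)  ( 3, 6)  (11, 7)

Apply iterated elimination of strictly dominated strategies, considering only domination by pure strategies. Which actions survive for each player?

Remaining: P1:{B,C} P2:{Q,R}

P1 drop A (B beats it: P:9>1 Q:5>1 R:9>6)
P2 drop P (Q beats it: B:8>3 C:6>1)
P1→{B,C} P2→{Q,R}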